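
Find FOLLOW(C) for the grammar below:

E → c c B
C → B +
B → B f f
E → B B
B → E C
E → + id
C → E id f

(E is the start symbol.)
In B → E C: C is at the end, add FOLLOW(B)

The FOLLOW sets referred to above (computed the same way, to a fixed point):
  FOLLOW(B) = { $, '+', 'c', 'f', 'id' }

Taking the union: FOLLOW(C) = { $, '+', 'c', 'f', 'id' }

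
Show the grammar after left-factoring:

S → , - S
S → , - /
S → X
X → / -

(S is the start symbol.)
Left-factoring transforms A → αβ₁ | αβ₂ into A → αA' and A' → β₁ | β₂
(α is the longest common prefix among the alternatives). Repeat until
no nonterminal has two alternatives with a common prefix.

Round 1: S has alternatives sharing prefix ', -'. Introduce S': S → , - S'
  Add: S' → S
  Add: S' → /

No remaining common prefixes — done.

Resulting grammar:
S → , - S'
S' → S
S' → /
S → X
X → / -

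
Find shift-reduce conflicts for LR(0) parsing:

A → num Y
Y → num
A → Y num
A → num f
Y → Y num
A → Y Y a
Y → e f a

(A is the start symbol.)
Augment with A' → A and build the canonical LR(0) collection (I0 = CLOSURE({[A' → . A]}), then GOTO on every symbol after a dot until no new states appear). It has 14 states:
  I0: { [A → . Y Y a], [A → . Y num], [A → . num Y], [A → . num f], [A' → . A], [Y → . Y num], [Y → . e f a], [Y → . num] }  — shift
  I1: { [A' → A .] }  — accept
  I2: { [A → Y . Y a], [A → Y . num], [Y → . Y num], [Y → . e f a], [Y → . num], [Y → Y . num] }  — shift
  I3: { [Y → e . f a] }  — shift
  I4: { [A → num . Y], [A → num . f], [Y → . Y num], [Y → . e f a], [Y → . num], [Y → num .] }  — shift, reduce
  I5: { [A → num Y .], [Y → Y . num] }  — shift, reduce
  I6: { [A → num f .] }  — reduce
  I7: { [Y → num .] }  — reduce
  I8: { [Y → Y num .] }  — reduce
  I9: { [Y → e f . a] }  — shift
  I10: { [Y → e f a .] }  — reduce
  I11: { [A → Y Y . a], [Y → Y . num] }  — shift
  I12: { [A → Y num .], [Y → Y num .], [Y → num .] }  — 3 reduces
  I13: { [A → Y Y a .] }  — reduce

I4 contains reduce item [Y → num .] and shift items [A → num . f], [Y → . e f a], [Y → . num] — shift-reduce conflict.
I5 contains reduce item [A → num Y .] and shift item [Y → Y . num] — shift-reduce conflict.

Answer: Yes — I4: [Y → num .] vs [A → num . f]; I5: [A → num Y .] vs [Y → Y . num]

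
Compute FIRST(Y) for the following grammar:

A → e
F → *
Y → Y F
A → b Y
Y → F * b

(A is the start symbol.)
To compute FIRST(Y), examine every production with Y on the left-hand side, reading each right-hand side left to right until a non-nullable symbol is reached.

FIRST sets of the other non-terminals involved (by the same procedure, iterated to a fixed point):
  FIRST(F) = { '*' }

From Y → Y F:
  - Y is the symbol being defined: contributes nothing new
    Y is not nullable, so stop
From Y → F * b:
  - F is a non-terminal: add FIRST(F) \ {ε} = { '*' }
    F is not nullable, so stop

Collecting: FIRST(Y) = { '*' }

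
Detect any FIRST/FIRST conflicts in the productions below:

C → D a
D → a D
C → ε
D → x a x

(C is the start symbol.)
No FIRST/FIRST conflicts.

FIRST sets of the non-terminals at (or reachable through a nullable prefix from) the front of some alternative:
  FIRST(D) = { 'a', 'x' }

Productions for C:
  C → D a: FIRST = { 'a', 'x' }
  C → ε: FIRST = { ε }
Productions for D:
  D → a D: FIRST = { 'a' }
  D → x a x: FIRST = { 'x' }

All alternatives of each non-terminal have pairwise disjoint FIRST sets.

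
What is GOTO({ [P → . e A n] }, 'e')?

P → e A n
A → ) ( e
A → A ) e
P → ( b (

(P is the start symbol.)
GOTO(I, 'e') = CLOSURE({ [A → αX.β] : [A → α.Xβ] ∈ I, X = 'e' })

Items with dot before 'e', with the dot advanced:
  [P → . e A n] → [P → e . A n]
Closure of the advanced items:
  [P → e . A n] has the dot before A: add [A → . ) ( e], [A → . A ) e]

GOTO = { [A → . ) ( e], [A → . A ) e], [P → e . A n] }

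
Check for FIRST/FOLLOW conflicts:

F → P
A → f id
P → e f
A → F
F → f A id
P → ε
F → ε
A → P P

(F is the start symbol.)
A FIRST/FOLLOW conflict occurs when a non-terminal N has a nullable alternative N → β (β ⇒* ε) and another alternative N → α with FIRST(α) ∩ FOLLOW(N) ≠ ∅: on such a lookahead the parser cannot decide between expanding α and letting N vanish via β.

Nullable non-terminals: A, F, P.
FIRST sets used below: FIRST(F) = { 'e', 'f', ε }, FIRST(P) = { 'e', ε }

A: nullable alternative(s) A → F, A → P P; FOLLOW(A) = { 'id' }
  A → f id: FIRST \ {ε} = { 'f' } — disjoint from FOLLOW(A)
  A → F: FIRST \ {ε} = { 'e', 'f' } — disjoint from FOLLOW(A)
  A → P P: FIRST \ {ε} = { 'e' } — disjoint from FOLLOW(A)

F: nullable alternative(s) F → P, F → ε; FOLLOW(F) = { $, 'id' }
  F → P: FIRST \ {ε} = { 'e' } — disjoint from FOLLOW(F)
  F → f A id: FIRST \ {ε} = { 'f' } — disjoint from FOLLOW(F)
  F → ε: FIRST \ {ε} = { } — disjoint from FOLLOW(F)

P: nullable alternative(s) P → ε; FOLLOW(P) = { $, 'e', 'id' }
  P → e f: FIRST \ {ε} = { 'e' } — overlaps FOLLOW(P) on { 'e' }: CONFLICT
  P → ε: FIRST \ {ε} = { } — this is the only nullable alternative, skip

So the grammar has 1 FIRST/FOLLOW conflict (marked CONFLICT above).

Answer: Yes. P → e f with FOLLOW(P) on { 'e' }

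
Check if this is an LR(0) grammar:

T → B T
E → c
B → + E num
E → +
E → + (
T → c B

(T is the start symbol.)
Augment with T' → T and build the canonical LR(0) collection (I0 = CLOSURE({[T' → . T]}), then GOTO on every symbol after a dot until no new states appear). It has 12 states:
  I0: { [B → . + E num], [T → . B T], [T → . c B], [T' → . T] }  — shift
  I1: { [B → + . E num], [E → . + (], [E → . +], [E → . c] }  — shift
  I2: { [B → . + E num], [T → . B T], [T → . c B], [T → B . T] }  — shift
  I3: { [T' → T .] }  — accept
  I4: { [B → . + E num], [T → c . B] }  — shift
  I5: { [T → c B .] }  — reduce
  I6: { [T → B T .] }  — reduce
  I7: { [E → + . (], [E → + .] }  — shift, reduce
  I8: { [B → + E . num] }  — shift
  I9: { [E → c .] }  — reduce
  I10: { [B → + E num .] }  — reduce
  I11: { [E → + ( .] }  — reduce

Conflict in state I7:
  Shift-reduce conflict between [E → + .] and [E → + . (]
So the grammar is NOT LR(0).

Answer: No. Shift-reduce conflict between [E → + .] and [E → + . (]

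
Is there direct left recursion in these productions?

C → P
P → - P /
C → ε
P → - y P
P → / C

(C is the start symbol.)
Direct left recursion occurs when N → N α for some non-terminal N (the right-hand side begins with the left-hand side itself).

C → P: starts with P
P → - P /: starts with '-'
C → ε: starts with ε
P → - y P: starts with '-'
P → / C: starts with '/'

No direct left recursion found.

Answer: No direct left recursion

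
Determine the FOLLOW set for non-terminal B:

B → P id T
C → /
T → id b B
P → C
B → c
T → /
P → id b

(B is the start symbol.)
B is the start symbol, so $ ∈ FOLLOW(B).
In T → id b B: B is at the end, add FOLLOW(T)

The FOLLOW sets referred to above (computed the same way, to a fixed point):
  FOLLOW(T) = { $ }

Taking the union: FOLLOW(B) = { $ }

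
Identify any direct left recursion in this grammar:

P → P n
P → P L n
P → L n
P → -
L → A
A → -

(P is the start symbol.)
Yes, P is left-recursive

Direct left recursion occurs when N → N α for some non-terminal N (the right-hand side begins with the left-hand side itself).

P → P n: LEFT RECURSIVE (starts with P)
P → P L n: LEFT RECURSIVE (starts with P)
P → L n: starts with L
P → -: starts with '-'
L → A: starts with A
A → -: starts with '-'

The grammar has direct left recursion on: P.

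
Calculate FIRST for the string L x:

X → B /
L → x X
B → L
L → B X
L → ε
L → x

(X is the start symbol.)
FIRST sets of the non-terminals involved (from the grammar, by fixed-point iteration):
  FIRST(L) = { '/', 'x', ε }

To compute FIRST(L x), process the symbols left to right:
Symbol L is a non-terminal. Add FIRST(L) \ {ε} = { '/', 'x' }
L is nullable (ε ∈ FIRST(L)), continue to the next symbol.
Symbol x is a terminal. Add 'x' and stop.
FIRST(L x) = { '/', 'x' }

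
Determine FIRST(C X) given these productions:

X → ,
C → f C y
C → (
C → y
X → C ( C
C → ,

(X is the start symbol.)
{ '(', ',', 'f', 'y' }

FIRST sets of the non-terminals involved (from the grammar, by fixed-point iteration):
  FIRST(C) = { '(', ',', 'f', 'y' }

To compute FIRST(C X), process the symbols left to right:
Symbol C is a non-terminal. Add FIRST(C) \ {ε} = { '(', ',', 'f', 'y' }
C is not nullable (ε ∉ FIRST(C)), so stop here.
FIRST(C X) = { '(', ',', 'f', 'y' }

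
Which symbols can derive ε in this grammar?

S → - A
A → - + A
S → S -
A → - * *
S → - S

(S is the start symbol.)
There are no ε-productions, so no non-terminal can derive ε.
No non-terminals are nullable.

Answer: None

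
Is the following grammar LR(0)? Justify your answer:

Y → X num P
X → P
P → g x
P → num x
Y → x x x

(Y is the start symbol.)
A grammar is LR(0) if no state in the canonical LR(0) collection has:
  - both a shift item (dot before a terminal) and a complete item (shift-reduce conflict), or
  - two or more complete items (reduce-reduce conflict; the accept item [Y' → Y .] counts as a complete item here).

Augment with Y' → Y and build the canonical LR(0) collection (I0 = CLOSURE({[Y' → . Y]}), then GOTO on every symbol after a dot until no new states appear). It has 13 states:
  I0: { [P → . g x], [P → . num x], [X → . P], [Y → . X num P], [Y → . x x x], [Y' → . Y] }  — shift
  I1: { [X → P .] }  — reduce
  I2: { [Y → X . num P] }  — shift
  I3: { [Y' → Y .] }  — accept
  I4: { [P → g . x] }  — shift
  I5: { [P → num . x] }  — shift
  I6: { [Y → x . x x] }  — shift
  I7: { [Y → x x . x] }  — shift
  I8: { [Y → x x x .] }  — reduce
  I9: { [P → num x .] }  — reduce
  I10: { [P → g x .] }  — reduce
  I11: { [P → . g x], [P → . num x], [Y → X num . P] }  — shift
  I12: { [Y → X num P .] }  — reduce

Every state is either a pure shift/goto state or contains exactly one complete item and nothing to shift — no conflicts. The grammar is LR(0).

Answer: Yes, the grammar is LR(0)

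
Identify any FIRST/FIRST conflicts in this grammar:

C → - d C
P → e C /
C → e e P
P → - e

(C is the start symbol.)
No FIRST/FIRST conflicts.

Productions for C:
  C → - d C: FIRST = { '-' }
  C → e e P: FIRST = { 'e' }
Productions for P:
  P → e C /: FIRST = { 'e' }
  P → - e: FIRST = { '-' }

All alternatives of each non-terminal have pairwise disjoint FIRST sets.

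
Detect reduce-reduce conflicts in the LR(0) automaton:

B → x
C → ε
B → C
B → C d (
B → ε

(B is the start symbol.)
A reduce-reduce conflict occurs when an LR(0) state has two complete items [A → α .] and [B → β .] — both call for a reduction, and with no lookahead the parser cannot choose between them.

Augment with B' → B and build the canonical LR(0) collection (I0 = CLOSURE({[B' → . B]}), then GOTO on every symbol after a dot until no new states appear). It has 6 states:
  I0: { [B → . C d (], [B → . C], [B → . x], [B → .], [B' → . B], [C → .] }  — shift, 2 reduces
  I1: { [B' → B .] }  — accept
  I2: { [B → C . d (], [B → C .] }  — shift, reduce
  I3: { [B → x .] }  — reduce
  I4: { [B → C d . (] }  — shift
  I5: { [B → C d ( .] }  — reduce

I0 contains complete items [B → .], [C → .] — reduce-reduce conflict.

Answer: Yes — I0: [B → .] vs [C → .]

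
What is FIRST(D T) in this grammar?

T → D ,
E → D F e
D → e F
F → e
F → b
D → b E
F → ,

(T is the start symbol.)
FIRST sets of the non-terminals involved (from the grammar, by fixed-point iteration):
  FIRST(D) = { 'b', 'e' }

To compute FIRST(D T), process the symbols left to right:
Symbol D is a non-terminal. Add FIRST(D) \ {ε} = { 'b', 'e' }
D is not nullable (ε ∉ FIRST(D)), so stop here.
FIRST(D T) = { 'b', 'e' }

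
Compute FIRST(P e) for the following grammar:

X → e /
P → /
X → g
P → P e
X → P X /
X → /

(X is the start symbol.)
FIRST sets of the non-terminals involved (from the grammar, by fixed-point iteration):
  FIRST(P) = { '/' }

To compute FIRST(P e), process the symbols left to right:
Symbol P is a non-terminal. Add FIRST(P) \ {ε} = { '/' }
P is not nullable (ε ∉ FIRST(P)), so stop here.
FIRST(P e) = { '/' }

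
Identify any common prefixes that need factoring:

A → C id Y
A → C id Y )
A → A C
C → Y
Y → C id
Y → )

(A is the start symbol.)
Left-factoring is needed when two productions for the same non-terminal
share a common prefix on the right-hand side.

Productions for A:
  A → C id Y
  A → C id Y )
  A → A C
Productions for Y:
  Y → C id
  Y → )

Found common prefix 'C id Y' in productions for A

Answer: Yes, A has productions with common prefix 'C id Y'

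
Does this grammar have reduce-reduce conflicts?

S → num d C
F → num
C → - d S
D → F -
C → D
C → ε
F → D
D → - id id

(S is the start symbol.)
Augment with S' → S and build the canonical LR(0) collection (I0 = CLOSURE({[S' → . S]}), then GOTO on every symbol after a dot until no new states appear). It has 14 states:
  I0: { [S → . num d C], [S' → . S] }  — shift
  I1: { [S' → S .] }  — accept
  I2: { [S → num . d C] }  — shift
  I3: { [C → . - d S], [C → . D], [C → .], [D → . - id id], [D → . F -], [F → . D], [F → . num], [S → num d . C] }  — shift, reduce
  I4: { [C → - . d S], [D → - . id id] }  — shift
  I5: { [S → num d C .] }  — reduce
  I6: { [C → D .], [F → D .] }  — 2 reduces
  I7: { [D → F . -] }  — shift
  I8: { [F → num .] }  — reduce
  I9: { [D → F - .] }  — reduce
  I10: { [C → - d . S], [S → . num d C] }  — shift
  I11: { [D → - id . id] }  — shift
  I12: { [D → - id id .] }  — reduce
  I13: { [C → - d S .] }  — reduce

I6 contains complete items [C → D .], [F → D .] — reduce-reduce conflict.

Answer: Yes — I6: [C → D .] vs [F → D .]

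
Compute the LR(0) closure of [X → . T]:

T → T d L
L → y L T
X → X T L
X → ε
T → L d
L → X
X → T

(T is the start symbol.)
To compute CLOSURE, for each item [A → α.Bβ] where B is a non-terminal, add [B → .γ] for all productions B → γ; repeat for the newly added items until nothing changes.

Start with: [X → . T]
  [X → . T] has the dot before T: add [T → . T d L], [T → . L d]
  [T → . L d] has the dot before L: add [L → . y L T], [L → . X]
  [L → . X] has the dot before X: add [X → . X T L], [X → .]
No further items can be added.

CLOSURE = { [L → . X], [L → . y L T], [T → . L d], [T → . T d L], [X → . T], [X → . X T L], [X → .] }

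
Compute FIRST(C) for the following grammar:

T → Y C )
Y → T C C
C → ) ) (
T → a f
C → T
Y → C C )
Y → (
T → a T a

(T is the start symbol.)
To compute FIRST(C), examine every production with C on the left-hand side, reading each right-hand side left to right until a non-nullable symbol is reached.

FIRST sets of the other non-terminals involved (by the same procedure, iterated to a fixed point):
  FIRST(T) = { '(', ')', 'a' }

From C → ) ) (:
  - ')' is a terminal: add ')' and stop
From C → T:
  - T is a non-terminal: add FIRST(T) \ {ε} = { '(', ')', 'a' }
    T is not nullable, so stop

Collecting: FIRST(C) = { '(', ')', 'a' }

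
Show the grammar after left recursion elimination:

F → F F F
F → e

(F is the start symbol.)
F is directly left-recursive. The standard transformation for
  A → A α₁ | ... | A α_m | β₁ | ... | β_n
is
  A  → β₁ A' | ... | β_n A'
  A' → α₁ A' | ... | α_m A' | ε

F → e becomes F → e F'
F → F F F becomes F' → F F F'
Add F' → ε

Resulting grammar:
F → e F'
F' → F F F'
F' → ε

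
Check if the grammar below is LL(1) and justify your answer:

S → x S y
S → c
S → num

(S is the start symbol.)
Yes, the grammar is LL(1).

A grammar is LL(1) if for each non-terminal N with multiple productions, the predict sets of those productions are pairwise disjoint, where PREDICT(N → α) = (FIRST(α) \ {ε}) ∪ (FOLLOW(N) if α ⇒* ε).

For S:
  PREDICT(S → x S y) = { 'x' }
  PREDICT(S → c) = { 'c' }
  PREDICT(S → num) = { 'num' }

All predict sets are disjoint. The grammar IS LL(1).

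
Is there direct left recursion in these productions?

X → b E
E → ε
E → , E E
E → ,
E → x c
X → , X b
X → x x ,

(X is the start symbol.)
X → b E: starts with b
E → ε: starts with ε
E → , E E: starts with ','
E → ,: starts with ','
E → x c: starts with x
X → , X b: starts with ','
X → x x ,: starts with x

No direct left recursion found.

Answer: No direct left recursion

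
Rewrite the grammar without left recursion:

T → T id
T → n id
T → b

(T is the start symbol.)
T is directly left-recursive. The standard transformation for
  A → A α₁ | ... | A α_m | β₁ | ... | β_n
is
  A  → β₁ A' | ... | β_n A'
  A' → α₁ A' | ... | α_m A' | ε

T → n id becomes T → n id T'
T → b becomes T → b T'
T → T id becomes T' → id T'
Add T' → ε

Resulting grammar:
T → n id T'
T → b T'
T' → id T'
T' → ε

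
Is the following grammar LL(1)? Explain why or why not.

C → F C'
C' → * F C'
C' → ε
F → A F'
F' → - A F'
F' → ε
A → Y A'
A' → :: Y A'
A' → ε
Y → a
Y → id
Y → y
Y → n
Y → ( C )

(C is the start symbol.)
Yes, the grammar is LL(1).

A grammar is LL(1) if for each non-terminal N with multiple productions, the predict sets of those productions are pairwise disjoint, where PREDICT(N → α) = (FIRST(α) \ {ε}) ∪ (FOLLOW(N) if α ⇒* ε).

Relevant sets:
  FOLLOW(C') = { $, ')' }
  FOLLOW(F') = { $, ')', '*' }
  FOLLOW(A') = { $, ')', '*', '-' }

For C':
  PREDICT(C' → '*' F C') = { '*' }
  PREDICT(C' → ε) = { $, ')' }
For F':
  PREDICT(F' → '-' A F') = { '-' }
  PREDICT(F' → ε) = { $, ')', '*' }
For A':
  PREDICT(A' → :: Y A') = { '::' }
  PREDICT(A' → ε) = { $, ')', '*', '-' }
For Y:
  PREDICT(Y → a) = { 'a' }
  PREDICT(Y → id) = { 'id' }
  PREDICT(Y → y) = { 'y' }
  PREDICT(Y → n) = { 'n' }
  PREDICT(Y → '(' C ')') = { '(' }
C, F, A have a single production, so nothing to check there.

All predict sets are disjoint. The grammar IS LL(1).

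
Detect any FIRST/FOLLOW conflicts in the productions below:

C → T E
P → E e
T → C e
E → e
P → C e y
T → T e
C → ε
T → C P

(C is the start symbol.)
Yes. C → T E with FOLLOW(C) on { 'e' }

A FIRST/FOLLOW conflict occurs when a non-terminal N has a nullable alternative N → β (β ⇒* ε) and another alternative N → α with FIRST(α) ∩ FOLLOW(N) ≠ ∅: on such a lookahead the parser cannot decide between expanding α and letting N vanish via β.

Nullable non-terminals: C.
FIRST sets used below: FIRST(T) = { 'e' }

C: nullable alternative(s) C → ε; FOLLOW(C) = { $, 'e' }
  C → T E: FIRST \ {ε} = { 'e' } — overlaps FOLLOW(C) on { 'e' }: CONFLICT
  C → ε: FIRST \ {ε} = { } — this is the only nullable alternative, skip

E, P, T have no nullable alternative, so no FIRST/FOLLOW check is needed there.

So the grammar has 1 FIRST/FOLLOW conflict (marked CONFLICT above).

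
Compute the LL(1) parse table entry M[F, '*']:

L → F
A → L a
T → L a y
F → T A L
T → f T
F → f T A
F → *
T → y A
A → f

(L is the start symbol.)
F → T A L, F → *

To find M[F, '*'], we find productions for F where '*' is in the predict set (PREDICT(N → α) = (FIRST(α) \ {ε}) ∪ (FOLLOW(N) if α ⇒* ε)).

Relevant sets:
  FIRST(T) = { '*', 'f', 'y' }

F → T A L: PREDICT = { '*', 'f', 'y' }
  '*' is in predict set, so this production goes in M[F, '*']
F → f T A: PREDICT = { 'f' }
F → *: PREDICT = { '*' }
  '*' is in predict set, so this production goes in M[F, '*']

M[F, '*'] = F → T A L, F → *  (a multiply-defined cell — the grammar is not LL(1))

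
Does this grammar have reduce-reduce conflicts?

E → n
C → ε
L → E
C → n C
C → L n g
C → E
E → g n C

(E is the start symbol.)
Augment with E' → E and build the canonical LR(0) collection (I0 = CLOSURE({[E' → . E]}), then GOTO on every symbol after a dot until no new states appear). It has 12 states:
  I0: { [E → . g n C], [E → . n], [E' → . E] }  — shift
  I1: { [E' → E .] }  — accept
  I2: { [E → g . n C] }  — shift
  I3: { [E → n .] }  — reduce
  I4: { [C → . E], [C → . L n g], [C → . n C], [C → .], [E → . g n C], [E → . n], [E → g n . C], [L → . E] }  — shift, reduce
  I5: { [E → g n C .] }  — reduce
  I6: { [C → E .], [L → E .] }  — 2 reduces
  I7: { [C → L . n g] }  — shift
  I8: { [C → . E], [C → . L n g], [C → . n C], [C → .], [C → n . C], [E → . g n C], [E → . n], [E → n .], [L → . E] }  — shift, 2 reduces
  I9: { [C → n C .] }  — reduce
  I10: { [C → L n . g] }  — shift
  I11: { [C → L n g .] }  — reduce

I6 contains complete items [C → E .], [L → E .] — reduce-reduce conflict.
I8 contains complete items [C → .], [E → n .] — reduce-reduce conflict.

Answer: Yes — I6: [C → E .] vs [L → E .]; I8: [C → .] vs [E → n .]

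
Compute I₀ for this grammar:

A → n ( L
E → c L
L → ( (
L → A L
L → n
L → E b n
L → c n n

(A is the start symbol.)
{ [A → . n ( L], [A' → . A] }

First, augment the grammar with A' → A
I₀ = CLOSURE({ [A' → . A] }):
  [A' → . A] has the dot before A: add [A → . n ( L]
No further items can be added.

I₀ = { [A → . n ( L], [A' → . A] }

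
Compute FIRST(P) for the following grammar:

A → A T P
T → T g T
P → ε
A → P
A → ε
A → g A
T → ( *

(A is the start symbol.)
{ ε }

To compute FIRST(P), examine every production with P on the left-hand side, reading each right-hand side left to right until a non-nullable symbol is reached.

From P → ε:
  - ε-production, so ε ∈ FIRST(P)

Collecting: FIRST(P) = { ε }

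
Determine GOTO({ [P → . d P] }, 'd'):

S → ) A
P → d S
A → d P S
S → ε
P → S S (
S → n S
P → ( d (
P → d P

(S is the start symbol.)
{ [P → . ( d (], [P → . S S (], [P → . d P], [P → . d S], [P → d . P], [S → . ) A], [S → . n S], [S → .] }

GOTO(I, 'd') = CLOSURE({ [A → αX.β] : [A → α.Xβ] ∈ I, X = 'd' })

Items with dot before 'd', with the dot advanced:
  [P → . d P] → [P → d . P]
Closure of the advanced items:
  [P → d . P] has the dot before P: add [P → . d S], [P → . S S (], [P → . ( d (], [P → . d P]
  [P → . S S (] has the dot before S: add [S → . ) A], [S → .], [S → . n S]

GOTO = { [P → . ( d (], [P → . S S (], [P → . d P], [P → . d S], [P → d . P], [S → . ) A], [S → . n S], [S → .] }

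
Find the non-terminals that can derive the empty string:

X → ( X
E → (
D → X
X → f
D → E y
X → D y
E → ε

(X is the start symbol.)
A non-terminal is nullable if it can derive ε (the empty string): either it has an ε-production, or it has a production whose right-hand side consists entirely of nullable non-terminals.

ε-productions: E → ε
So E is immediately nullable.
No further non-terminal can be added: every production for the remaining non-terminals contains a terminal or a non-nullable non-terminal.
Nullable = { 'E' }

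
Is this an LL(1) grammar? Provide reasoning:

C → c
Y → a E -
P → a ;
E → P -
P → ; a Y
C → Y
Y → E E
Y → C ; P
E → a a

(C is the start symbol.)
Relevant sets:
  FIRST(Y) = { ';', 'a', 'c' }
  FIRST(E) = { ';', 'a' }
  FIRST(C) = { ';', 'a', 'c' }
  FIRST(P) = { ';', 'a' }

For C:
  PREDICT(C → c) = { 'c' }
  PREDICT(C → Y) = { ';', 'a', 'c' }
For Y:
  PREDICT(Y → a E '-') = { 'a' }
  PREDICT(Y → E E) = { ';', 'a' }
  PREDICT(Y → C ';' P) = { ';', 'a', 'c' }
For P:
  PREDICT(P → a ';') = { 'a' }
  PREDICT(P → ';' a Y) = { ';' }
For E:
  PREDICT(E → P '-') = { ';', 'a' }
  PREDICT(E → a a) = { 'a' }

Conflict found: Predict set conflict for C: { 'c' }
The grammar is NOT LL(1).

Answer: No. Predict set conflict for C: { 'c' }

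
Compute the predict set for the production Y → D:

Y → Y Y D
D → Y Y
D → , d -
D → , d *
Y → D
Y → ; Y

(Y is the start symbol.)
PREDICT(Y → D) = (FIRST(RHS) \ {ε}) ∪ (FOLLOW(Y) if ε ∈ FIRST(RHS), i.e. RHS ⇒* ε)
FIRST(D) = { ',', ';' }
FIRST(D) = { ',', ';' }
ε ∉ FIRST(D), so FOLLOW(Y) is not added.
PREDICT(Y → D) = { ',', ';' }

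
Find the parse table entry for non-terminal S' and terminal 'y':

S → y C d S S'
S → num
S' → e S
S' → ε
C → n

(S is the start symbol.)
Empty (error entry)

To find M[S', 'y'], we find productions for S' where 'y' is in the predict set (PREDICT(N → α) = (FIRST(α) \ {ε}) ∪ (FOLLOW(N) if α ⇒* ε)).

Relevant sets:
  FOLLOW(S') = { $, 'e' }

S' → e S: PREDICT = { 'e' }
S' → ε: PREDICT = { $, 'e' }

M[S', 'y'] is empty (no production applies)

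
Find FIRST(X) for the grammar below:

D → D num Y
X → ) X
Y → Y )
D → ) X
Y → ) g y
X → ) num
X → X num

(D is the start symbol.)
To compute FIRST(X), examine every production with X on the left-hand side, reading each right-hand side left to right until a non-nullable symbol is reached.

From X → ) X:
  - ')' is a terminal: add ')' and stop
From X → ) num:
  - ')' is a terminal: add ')' and stop
From X → X num:
  - X is the symbol being defined: contributes nothing new
    X is not nullable, so stop

Collecting: FIRST(X) = { ')' }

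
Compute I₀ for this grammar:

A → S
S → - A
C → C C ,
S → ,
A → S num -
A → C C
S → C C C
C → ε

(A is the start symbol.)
First, augment the grammar with A' → A
I₀ = CLOSURE({ [A' → . A] }):
  [A' → . A] has the dot before A: add [A → . S], [A → . S num -], [A → . C C]
  [A → . S] has the dot before S: add [S → . - A], [S → . ,], [S → . C C C]
  [A → . C C] has the dot before C: add [C → . C C ,], [C → .]
No further items can be added.

I₀ = { [A → . C C], [A → . S num -], [A → . S], [A' → . A], [C → . C C ,], [C → .], [S → . ,], [S → . - A], [S → . C C C] }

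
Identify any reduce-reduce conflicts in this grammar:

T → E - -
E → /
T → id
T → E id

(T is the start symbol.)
Augment with T' → T and build the canonical LR(0) collection (I0 = CLOSURE({[T' → . T]}), then GOTO on every symbol after a dot until no new states appear). It has 8 states:
  I0: { [E → . /], [T → . E - -], [T → . E id], [T → . id], [T' → . T] }  — shift
  I1: { [E → / .] }  — reduce
  I2: { [T → E . - -], [T → E . id] }  — shift
  I3: { [T' → T .] }  — accept
  I4: { [T → id .] }  — reduce
  I5: { [T → E - . -] }  — shift
  I6: { [T → E id .] }  — reduce
  I7: { [T → E - - .] }  — reduce

No state contains more than one complete item.

Answer: No reduce-reduce conflicts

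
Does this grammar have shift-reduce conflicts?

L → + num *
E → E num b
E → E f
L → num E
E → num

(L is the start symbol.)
Yes — I4: [L → num E .] vs [E → E . f]

Augment with L' → L and build the canonical LR(0) collection (I0 = CLOSURE({[L' → . L]}), then GOTO on every symbol after a dot until no new states appear). It has 11 states:
  I0: { [L → . + num *], [L → . num E], [L' → . L] }  — shift
  I1: { [L → + . num *] }  — shift
  I2: { [L' → L .] }  — accept
  I3: { [E → . E f], [E → . E num b], [E → . num], [L → num . E] }  — shift
  I4: { [E → E . f], [E → E . num b], [L → num E .] }  — shift, reduce
  I5: { [E → num .] }  — reduce
  I6: { [E → E f .] }  — reduce
  I7: { [E → E num . b] }  — shift
  I8: { [E → E num b .] }  — reduce
  I9: { [L → + num . *] }  — shift
  I10: { [L → + num * .] }  — reduce

I4 contains reduce item [L → num E .] and shift items [E → E . f], [E → E . num b] — shift-reduce conflict.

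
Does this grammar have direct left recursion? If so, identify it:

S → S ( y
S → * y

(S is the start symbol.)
Yes, S is left-recursive

Direct left recursion occurs when N → N α for some non-terminal N (the right-hand side begins with the left-hand side itself).

S → S ( y: LEFT RECURSIVE (starts with S)
S → * y: starts with '*'

The grammar has direct left recursion on: S.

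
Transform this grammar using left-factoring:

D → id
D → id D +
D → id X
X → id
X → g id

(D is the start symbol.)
Left-factoring transforms A → αβ₁ | αβ₂ into A → αA' and A' → β₁ | β₂
(α is the longest common prefix among the alternatives). Repeat until
no nonterminal has two alternatives with a common prefix.

Round 1: D has alternatives sharing prefix 'id'. Introduce D': D → id D'
  Add: D' → ε
  Add: D' → D +
  Add: D' → X

No remaining common prefixes — done.

Resulting grammar:
D → id D'
D' → ε
D' → D +
D' → X
X → id
X → g id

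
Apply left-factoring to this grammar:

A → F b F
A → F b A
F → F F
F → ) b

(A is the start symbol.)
A → F b A'
A' → F
A' → A
F → F F
F → ) b

Left-factoring transforms A → αβ₁ | αβ₂ into A → αA' and A' → β₁ | β₂
(α is the longest common prefix among the alternatives). Repeat until
no nonterminal has two alternatives with a common prefix.

Round 1: A has alternatives sharing prefix 'F b'. Introduce A': A → F b A'
  Add: A' → F
  Add: A' → A

No remaining common prefixes — done.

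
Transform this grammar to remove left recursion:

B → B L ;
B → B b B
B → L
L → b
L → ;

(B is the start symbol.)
B is directly left-recursive. The standard transformation for
  A → A α₁ | ... | A α_m | β₁ | ... | β_n
is
  A  → β₁ A' | ... | β_n A'
  A' → α₁ A' | ... | α_m A' | ε

B → L becomes B → L B'
B → B L ; becomes B' → L ; B'
B → B b B becomes B' → b B B'
Add B' → ε

Productions for other non-terminals are unchanged:
  L → b
  L → ;

Resulting grammar:
B → L B'
B' → L ; B'
B' → b B B'
B' → ε
L → b
L → ;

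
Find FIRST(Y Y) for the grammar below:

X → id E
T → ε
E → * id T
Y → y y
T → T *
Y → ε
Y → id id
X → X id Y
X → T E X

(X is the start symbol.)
{ 'id', 'y', ε }

FIRST sets of the non-terminals involved (from the grammar, by fixed-point iteration):
  FIRST(Y) = { 'id', 'y', ε }

To compute FIRST(Y Y), process the symbols left to right:
Symbol Y is a non-terminal. Add FIRST(Y) \ {ε} = { 'id', 'y' }
Y is nullable (ε ∈ FIRST(Y)), continue to the next symbol.
Symbol Y is a non-terminal. Add FIRST(Y) \ {ε} = { 'id', 'y' }
Y is nullable (ε ∈ FIRST(Y)), continue to the next symbol.
All symbols are nullable, so ε is in the result.
FIRST(Y Y) = { 'id', 'y', ε }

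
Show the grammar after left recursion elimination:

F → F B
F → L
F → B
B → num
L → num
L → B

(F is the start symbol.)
F is directly left-recursive. The standard transformation for
  A → A α₁ | ... | A α_m | β₁ | ... | β_n
is
  A  → β₁ A' | ... | β_n A'
  A' → α₁ A' | ... | α_m A' | ε

F → L becomes F → L F'
F → B becomes F → B F'
F → F B becomes F' → B F'
Add F' → ε

Productions for other non-terminals are unchanged:
  B → num
  L → num
  L → B

Resulting grammar:
F → L F'
F → B F'
F' → B F'
F' → ε
B → num
L → num
L → B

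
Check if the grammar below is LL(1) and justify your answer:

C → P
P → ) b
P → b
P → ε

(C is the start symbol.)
Relevant sets:
  FOLLOW(P) = { $ }

For P:
  PREDICT(P → ')' b) = { ')' }
  PREDICT(P → b) = { 'b' }
  PREDICT(P → ε) = { $ }
C has a single production, so nothing to check there.

All predict sets are disjoint. The grammar IS LL(1).

Answer: Yes, the grammar is LL(1).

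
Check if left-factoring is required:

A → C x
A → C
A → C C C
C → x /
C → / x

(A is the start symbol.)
Yes, A has productions with common prefix 'C'

Left-factoring is needed when two productions for the same non-terminal
share a common prefix on the right-hand side.

Productions for A:
  A → C x
  A → C
  A → C C C
Productions for C:
  C → x /
  C → / x

Found common prefix 'C' in productions for A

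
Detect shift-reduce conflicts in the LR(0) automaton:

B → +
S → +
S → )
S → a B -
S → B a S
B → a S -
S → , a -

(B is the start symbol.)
A shift-reduce conflict occurs when an LR(0) state has both:
  - a complete (reduce) item [A → α .] (dot at the end), and
  - a shift item [B → β . c γ] (dot before a terminal).

Augment with B' → B and build the canonical LR(0) collection (I0 = CLOSURE({[B' → . B]}), then GOTO on every symbol after a dot until no new states appear). It has 17 states:
  I0: { [B → . +], [B → . a S -], [B' → . B] }  — shift
  I1: { [B → + .] }  — reduce
  I2: { [B' → B .] }  — accept
  I3: { [B → . +], [B → . a S -], [B → a . S -], [S → . )], [S → . +], [S → . , a -], [S → . B a S], [S → . a B -] }  — shift
  I4: { [S → ) .] }  — reduce
  I5: { [B → + .], [S → + .] }  — 2 reduces
  I6: { [S → , . a -] }  — shift
  I7: { [S → B . a S] }  — shift
  I8: { [B → a S . -] }  — shift
  I9: { [B → . +], [B → . a S -], [B → a . S -], [S → . )], [S → . +], [S → . , a -], [S → . B a S], [S → . a B -], [S → a . B -] }  — shift
  I10: { [S → B . a S], [S → a B . -] }  — shift
  I11: { [S → a B - .] }  — reduce
  I12: { [B → . +], [B → . a S -], [S → . )], [S → . +], [S → . , a -], [S → . B a S], [S → . a B -], [S → B a . S] }  — shift
  I13: { [S → B a S .] }  — reduce
  I14: { [B → a S - .] }  — reduce
  I15: { [S → , a . -] }  — shift
  I16: { [S → , a - .] }  — reduce

No state contains both a complete item and a shift item.

Answer: No shift-reduce conflicts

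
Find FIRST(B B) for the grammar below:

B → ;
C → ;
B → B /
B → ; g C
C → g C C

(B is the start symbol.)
FIRST sets of the non-terminals involved (from the grammar, by fixed-point iteration):
  FIRST(B) = { ';' }

To compute FIRST(B B), process the symbols left to right:
Symbol B is a non-terminal. Add FIRST(B) \ {ε} = { ';' }
B is not nullable (ε ∉ FIRST(B)), so stop here.
FIRST(B B) = { ';' }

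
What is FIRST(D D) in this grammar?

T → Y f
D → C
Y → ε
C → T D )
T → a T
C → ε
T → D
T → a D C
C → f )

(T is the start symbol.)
FIRST sets of the non-terminals involved (from the grammar, by fixed-point iteration):
  FIRST(D) = { ')', 'a', 'f', ε }

To compute FIRST(D D), process the symbols left to right:
Symbol D is a non-terminal. Add FIRST(D) \ {ε} = { ')', 'a', 'f' }
D is nullable (ε ∈ FIRST(D)), continue to the next symbol.
Symbol D is a non-terminal. Add FIRST(D) \ {ε} = { ')', 'a', 'f' }
D is nullable (ε ∈ FIRST(D)), continue to the next symbol.
All symbols are nullable, so ε is in the result.
FIRST(D D) = { ')', 'a', 'f', ε }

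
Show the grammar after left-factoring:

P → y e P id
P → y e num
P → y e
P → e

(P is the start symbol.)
P → y e P'
P' → P id
P' → num
P' → ε
P → e

Left-factoring transforms A → αβ₁ | αβ₂ into A → αA' and A' → β₁ | β₂
(α is the longest common prefix among the alternatives). Repeat until
no nonterminal has two alternatives with a common prefix.

Round 1: P has alternatives sharing prefix 'y e'. Introduce P': P → y e P'
  Add: P' → P id
  Add: P' → num
  Add: P' → ε

No remaining common prefixes — done.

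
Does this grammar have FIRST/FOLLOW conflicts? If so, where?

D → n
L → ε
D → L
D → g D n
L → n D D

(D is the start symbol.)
Yes. D → n with FOLLOW(D) on { 'n' }; D → g D n with FOLLOW(D) on { 'g' }; L → n D D with FOLLOW(L) on { 'n' }

A FIRST/FOLLOW conflict occurs when a non-terminal N has a nullable alternative N → β (β ⇒* ε) and another alternative N → α with FIRST(α) ∩ FOLLOW(N) ≠ ∅: on such a lookahead the parser cannot decide between expanding α and letting N vanish via β.

Nullable non-terminals: D, L.
FIRST sets used below: FIRST(L) = { 'n', ε }

D: nullable alternative(s) D → L; FOLLOW(D) = { $, 'g', 'n' }
  D → n: FIRST \ {ε} = { 'n' } — overlaps FOLLOW(D) on { 'n' }: CONFLICT
  D → L: FIRST \ {ε} = { 'n' } — this is the only nullable alternative, skip
  D → g D n: FIRST \ {ε} = { 'g' } — overlaps FOLLOW(D) on { 'g' }: CONFLICT

L: nullable alternative(s) L → ε; FOLLOW(L) = { $, 'g', 'n' }
  L → ε: FIRST \ {ε} = { } — this is the only nullable alternative, skip
  L → n D D: FIRST \ {ε} = { 'n' } — overlaps FOLLOW(L) on { 'n' }: CONFLICT

So the grammar has 3 FIRST/FOLLOW conflicts (marked CONFLICT above).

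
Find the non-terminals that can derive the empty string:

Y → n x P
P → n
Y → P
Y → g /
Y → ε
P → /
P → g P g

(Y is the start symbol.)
A non-terminal is nullable if it can derive ε (the empty string): either it has an ε-production, or it has a production whose right-hand side consists entirely of nullable non-terminals.

ε-productions: Y → ε
So Y is immediately nullable.
No further non-terminal can be added: every production for the remaining non-terminals contains a terminal or a non-nullable non-terminal.
Nullable = { 'Y' }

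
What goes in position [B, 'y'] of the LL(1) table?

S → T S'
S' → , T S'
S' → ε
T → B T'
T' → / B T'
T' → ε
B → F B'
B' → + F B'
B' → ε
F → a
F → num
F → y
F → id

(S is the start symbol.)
To find M[B, 'y'], we find productions for B where 'y' is in the predict set (PREDICT(N → α) = (FIRST(α) \ {ε}) ∪ (FOLLOW(N) if α ⇒* ε)).

Relevant sets:
  FIRST(F) = { 'a', 'id', 'num', 'y' }

B → F B': PREDICT = { 'a', 'id', 'num', 'y' }
  'y' is in predict set, so this production goes in M[B, 'y']

M[B, 'y'] = B → F B'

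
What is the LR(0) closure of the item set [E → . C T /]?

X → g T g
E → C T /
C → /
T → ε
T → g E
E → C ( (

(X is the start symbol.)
{ [C → . /], [E → . C T /] }

Start with: [E → . C T /]
  [E → . C T /] has the dot before C: add [C → . /]
No further items can be added.

CLOSURE = { [C → . /], [E → . C T /] }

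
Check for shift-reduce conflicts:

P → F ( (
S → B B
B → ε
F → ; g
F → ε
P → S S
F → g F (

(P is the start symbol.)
Yes — I0: [B → .] vs [F → . ; g]; I6: [F → .] vs [F → . ; g]

Augment with P' → P and build the canonical LR(0) collection (I0 = CLOSURE({[P' → . P]}), then GOTO on every symbol after a dot until no new states appear). It has 14 states:
  I0: { [B → .], [F → . ; g], [F → . g F (], [F → .], [P → . F ( (], [P → . S S], [P' → . P], [S → . B B] }  — shift, 2 reduces
  I1: { [F → ; . g] }  — shift
  I2: { [B → .], [S → B . B] }  — reduce
  I3: { [P → F . ( (] }  — shift
  I4: { [P' → P .] }  — accept
  I5: { [B → .], [P → S . S], [S → . B B] }  — reduce
  I6: { [F → . ; g], [F → . g F (], [F → .], [F → g . F (] }  — shift, reduce
  I7: { [F → g F . (] }  — shift
  I8: { [F → g F ( .] }  — reduce
  I9: { [P → S S .] }  — reduce
  I10: { [P → F ( . (] }  — shift
  I11: { [P → F ( ( .] }  — reduce
  I12: { [S → B B .] }  — reduce
  I13: { [F → ; g .] }  — reduce

I0 contains reduce items [B → .], [F → .] and shift items [F → . ; g], [F → . g F (] — shift-reduce conflict.
I6 contains reduce item [F → .] and shift items [F → . ; g], [F → . g F (] — shift-reduce conflict.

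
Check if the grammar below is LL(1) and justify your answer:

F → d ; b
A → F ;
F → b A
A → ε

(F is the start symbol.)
Yes, the grammar is LL(1).

A grammar is LL(1) if for each non-terminal N with multiple productions, the predict sets of those productions are pairwise disjoint, where PREDICT(N → α) = (FIRST(α) \ {ε}) ∪ (FOLLOW(N) if α ⇒* ε).

Relevant sets:
  FIRST(F) = { 'b', 'd' }
  FOLLOW(A) = { $, ';' }

For F:
  PREDICT(F → d ';' b) = { 'd' }
  PREDICT(F → b A) = { 'b' }
For A:
  PREDICT(A → F ';') = { 'b', 'd' }
  PREDICT(A → ε) = { $, ';' }

All predict sets are disjoint. The grammar IS LL(1).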